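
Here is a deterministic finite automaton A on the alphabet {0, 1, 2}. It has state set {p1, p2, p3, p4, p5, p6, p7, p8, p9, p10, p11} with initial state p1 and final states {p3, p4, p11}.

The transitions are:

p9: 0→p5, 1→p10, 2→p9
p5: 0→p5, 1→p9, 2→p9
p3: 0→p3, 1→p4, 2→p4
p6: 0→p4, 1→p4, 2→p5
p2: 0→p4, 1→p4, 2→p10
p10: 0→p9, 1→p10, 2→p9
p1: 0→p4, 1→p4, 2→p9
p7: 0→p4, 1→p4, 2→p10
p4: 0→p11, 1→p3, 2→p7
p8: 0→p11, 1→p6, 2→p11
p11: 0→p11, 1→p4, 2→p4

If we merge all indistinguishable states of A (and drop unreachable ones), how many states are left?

4

Reachable states from the start: {p1,p3,p4,p5,p7,p9,p10,p11}. Unreachable: {p2,p6,p8} — drop them.
Start with accepting vs non-accepting: {p3,p4,p11} | {p1,p5,p7,p9,p10}.
Refine {p3,p4,p11} on symbol 2: members go to different blocks, giving {p3,p11} and {p4}.
Split {p1,p5,p7,p9,p10} by δ(·,0) → {p5,p9,p10} and {p1,p7}.
The partition is now stable with 4 blocks: {p3,p11} | {p5,p9,p10} | {p4} | {p1,p7}.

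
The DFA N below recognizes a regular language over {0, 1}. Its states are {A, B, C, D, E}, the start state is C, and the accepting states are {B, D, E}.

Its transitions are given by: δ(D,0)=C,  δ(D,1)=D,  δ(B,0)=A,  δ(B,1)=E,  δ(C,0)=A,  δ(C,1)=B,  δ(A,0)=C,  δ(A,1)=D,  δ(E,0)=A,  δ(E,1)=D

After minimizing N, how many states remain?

2

All states are reachable from the start state.
P0 = {B,D,E} | {A,C}.
No further refinement is possible. Final partition (2 blocks): {B,D,E} | {A,C}.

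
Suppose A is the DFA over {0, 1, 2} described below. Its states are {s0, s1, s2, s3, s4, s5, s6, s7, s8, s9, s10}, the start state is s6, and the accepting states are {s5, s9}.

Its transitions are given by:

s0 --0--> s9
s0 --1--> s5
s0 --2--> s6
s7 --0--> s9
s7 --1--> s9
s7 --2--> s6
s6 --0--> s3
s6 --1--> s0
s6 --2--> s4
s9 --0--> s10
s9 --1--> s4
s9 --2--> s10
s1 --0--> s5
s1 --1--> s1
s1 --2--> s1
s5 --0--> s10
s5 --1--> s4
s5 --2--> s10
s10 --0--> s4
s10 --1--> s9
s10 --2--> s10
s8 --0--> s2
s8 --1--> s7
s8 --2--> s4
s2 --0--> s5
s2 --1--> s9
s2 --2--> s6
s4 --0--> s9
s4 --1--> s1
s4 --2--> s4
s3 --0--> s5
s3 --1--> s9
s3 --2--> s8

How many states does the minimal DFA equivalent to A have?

5

Every state is reachable, so we keep all 11.
P0 = {s5,s9} | {s0,s1,s2,s3,s4,s6,s7,s8,s10}.
Refine {s0,s1,s2,s3,s4,s6,s7,s8,s10} on symbol 0: members go to different blocks, giving {s0,s1,s2,s3,s4,s7} and {s6,s8,s10}.
On input 1, block {s0,s1,s2,s3,s4,s7} splits into {s0,s2,s3,s7} and {s1,s4}.
Split {s6,s8,s10} by δ(·,0) → {s6,s8} and {s10}.
No further refinement is possible. Final partition (5 blocks): {s5,s9} | {s0,s2,s3,s7} | {s6,s8} | {s1,s4} | {s10}.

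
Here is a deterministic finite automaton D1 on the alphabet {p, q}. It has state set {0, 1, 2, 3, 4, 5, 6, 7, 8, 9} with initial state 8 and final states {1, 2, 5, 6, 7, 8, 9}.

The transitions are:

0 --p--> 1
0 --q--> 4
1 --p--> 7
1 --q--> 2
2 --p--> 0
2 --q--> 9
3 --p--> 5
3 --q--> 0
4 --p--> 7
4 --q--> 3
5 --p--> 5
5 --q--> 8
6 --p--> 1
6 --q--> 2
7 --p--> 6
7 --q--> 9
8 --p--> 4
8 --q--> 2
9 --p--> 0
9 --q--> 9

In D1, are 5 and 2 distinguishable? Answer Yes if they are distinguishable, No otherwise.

Initial partition by acceptance: {1,2,5,6,7,8,9} | {0,3,4}.
Split {1,2,5,6,7,8,9} by δ(·,p) → {1,5,6,7} and {2,8,9}.
The partition is now stable with 3 blocks: {1,5,6,7} | {0,3,4} | {2,8,9}.
5 and 2 end up in different blocks, so they are distinguishable. For instance, the string 'p' is accepted from only 5.

Yes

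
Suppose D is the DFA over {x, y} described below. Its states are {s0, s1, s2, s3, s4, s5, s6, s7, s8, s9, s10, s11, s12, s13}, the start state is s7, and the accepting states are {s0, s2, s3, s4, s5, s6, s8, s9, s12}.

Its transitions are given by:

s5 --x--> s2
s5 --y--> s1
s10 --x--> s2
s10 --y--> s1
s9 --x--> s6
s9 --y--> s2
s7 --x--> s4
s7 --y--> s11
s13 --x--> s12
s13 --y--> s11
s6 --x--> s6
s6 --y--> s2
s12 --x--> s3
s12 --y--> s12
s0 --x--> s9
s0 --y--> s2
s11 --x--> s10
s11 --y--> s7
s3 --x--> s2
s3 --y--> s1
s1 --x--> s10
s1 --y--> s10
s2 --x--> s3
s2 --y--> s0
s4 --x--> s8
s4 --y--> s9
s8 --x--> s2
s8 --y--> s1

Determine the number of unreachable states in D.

3

Starting at s7 and following transitions, the reachable set is {s0, s1, s2, s3, s4, s6, s7, s8, s9, s10, s11}. That leaves s5, s12, s13 unreachable — 3 in total.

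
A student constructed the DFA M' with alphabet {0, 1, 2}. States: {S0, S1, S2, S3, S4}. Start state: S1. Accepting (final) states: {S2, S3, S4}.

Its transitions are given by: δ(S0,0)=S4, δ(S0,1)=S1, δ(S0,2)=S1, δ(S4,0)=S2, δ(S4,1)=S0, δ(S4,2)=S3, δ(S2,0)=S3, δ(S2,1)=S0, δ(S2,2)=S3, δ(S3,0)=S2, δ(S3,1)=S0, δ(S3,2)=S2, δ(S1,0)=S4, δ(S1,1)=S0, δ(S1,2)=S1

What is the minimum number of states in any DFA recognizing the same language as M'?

Initial partition by acceptance: {S2,S3,S4} | {S0,S1}.
No further refinement is possible. Final partition (2 blocks): {S2,S3,S4} | {S0,S1}.

2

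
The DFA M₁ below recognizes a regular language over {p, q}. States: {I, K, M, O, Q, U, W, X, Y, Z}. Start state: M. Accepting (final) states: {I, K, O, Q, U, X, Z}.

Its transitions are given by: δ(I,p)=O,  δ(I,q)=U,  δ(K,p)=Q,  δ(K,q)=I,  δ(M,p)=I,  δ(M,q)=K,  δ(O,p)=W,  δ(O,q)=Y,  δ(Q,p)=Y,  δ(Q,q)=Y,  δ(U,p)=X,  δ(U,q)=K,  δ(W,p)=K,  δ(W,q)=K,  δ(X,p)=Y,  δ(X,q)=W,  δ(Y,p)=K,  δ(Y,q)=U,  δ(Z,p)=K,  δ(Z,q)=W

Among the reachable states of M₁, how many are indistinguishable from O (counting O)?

Reachable states from the start: {I,K,M,O,Q,U,W,X,Y}. Unreachable: {Z} — drop them.
Initial partition by acceptance: {I,K,O,Q,U,X} | {M,W,Y}.
Refine {I,K,O,Q,U,X} on symbol p: members go to different blocks, giving {I,K,U} and {O,Q,X}.
Stable partition: {I,K,U} | {M,W,Y} | {O,Q,X} — 3 equivalence classes.
The equivalence class containing O is {O,Q,X}, of size 3.

3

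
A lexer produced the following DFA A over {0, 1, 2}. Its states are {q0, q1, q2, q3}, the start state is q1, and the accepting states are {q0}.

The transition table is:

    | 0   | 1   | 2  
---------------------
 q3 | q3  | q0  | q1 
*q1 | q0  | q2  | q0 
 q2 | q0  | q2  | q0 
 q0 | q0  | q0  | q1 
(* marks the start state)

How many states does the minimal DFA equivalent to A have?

2

First remove the unreachable states {q3}; 3 states remain.
Start with accepting vs non-accepting: {q0} | {q1,q2}.
Stable partition: {q0} | {q1,q2} — 2 equivalence classes.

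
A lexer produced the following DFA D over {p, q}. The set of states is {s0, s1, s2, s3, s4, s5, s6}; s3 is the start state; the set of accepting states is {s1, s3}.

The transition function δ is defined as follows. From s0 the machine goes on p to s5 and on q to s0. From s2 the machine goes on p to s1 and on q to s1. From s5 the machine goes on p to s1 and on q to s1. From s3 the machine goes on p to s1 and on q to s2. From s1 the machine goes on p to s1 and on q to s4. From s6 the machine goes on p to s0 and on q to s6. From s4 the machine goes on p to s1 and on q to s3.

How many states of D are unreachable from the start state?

No path from s3 leads to s0, s5, s6; the other 4 states are all reachable.

3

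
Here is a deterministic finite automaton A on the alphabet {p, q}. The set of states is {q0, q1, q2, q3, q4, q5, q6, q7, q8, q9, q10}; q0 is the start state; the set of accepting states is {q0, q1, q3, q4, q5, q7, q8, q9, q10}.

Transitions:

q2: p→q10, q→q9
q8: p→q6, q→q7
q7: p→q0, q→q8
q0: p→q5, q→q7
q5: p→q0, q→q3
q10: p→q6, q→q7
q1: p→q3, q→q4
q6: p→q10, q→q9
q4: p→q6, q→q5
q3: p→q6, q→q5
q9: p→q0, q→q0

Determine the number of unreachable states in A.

3

BFS from q0 reaches {q0, q3, q5, q6, q7, q8, q9, q10}; the 3 state(s) q1, q2, q4 are never visited.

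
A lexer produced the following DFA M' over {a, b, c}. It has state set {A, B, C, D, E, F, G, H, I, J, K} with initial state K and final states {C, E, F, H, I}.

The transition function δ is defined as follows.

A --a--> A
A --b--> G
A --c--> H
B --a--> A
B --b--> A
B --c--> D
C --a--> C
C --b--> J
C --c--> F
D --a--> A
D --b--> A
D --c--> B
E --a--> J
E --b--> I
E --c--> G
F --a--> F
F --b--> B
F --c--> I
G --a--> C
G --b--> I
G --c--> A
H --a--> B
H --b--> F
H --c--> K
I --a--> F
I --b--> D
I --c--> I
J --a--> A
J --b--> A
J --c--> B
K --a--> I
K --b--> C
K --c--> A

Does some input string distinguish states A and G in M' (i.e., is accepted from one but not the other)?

Yes

States {E} cannot be reached from the start state, so discard them.
Start with accepting vs non-accepting: {C,F,H,I} | {A,B,D,G,J,K}.
Split {C,F,H,I} by δ(·,a) → {C,F,I} and {H}.
On input a, block {A,B,D,G,J,K} splits into {A,B,D,J} and {G,K}.
Refine {A,B,D,J} on symbol b: members go to different blocks, giving {B,D,J} and {A}.
The partition is now stable with 5 blocks: {C,F,I} | {B,D,J} | {H} | {G,K} | {A}.
A and G end up in different blocks, so they are distinguishable. For instance, the string 'a' is accepted from only G.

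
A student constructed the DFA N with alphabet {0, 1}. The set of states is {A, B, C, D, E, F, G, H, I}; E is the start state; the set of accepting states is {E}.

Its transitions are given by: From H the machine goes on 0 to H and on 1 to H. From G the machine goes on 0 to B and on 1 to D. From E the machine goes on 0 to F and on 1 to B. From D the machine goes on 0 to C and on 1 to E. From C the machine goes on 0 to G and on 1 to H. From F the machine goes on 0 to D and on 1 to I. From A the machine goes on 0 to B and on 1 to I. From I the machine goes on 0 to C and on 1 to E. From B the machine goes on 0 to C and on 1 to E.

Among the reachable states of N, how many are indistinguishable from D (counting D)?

Reachable states from the start: {B,C,D,E,F,G,H,I}. Unreachable: {A} — drop them.
P0 = {E} | {B,C,D,F,G,H,I}.
On input 1, block {B,C,D,F,G,H,I} splits into {C,F,G,H} and {B,D,I}.
Split {C,F,G,H} by δ(·,0) → {C,H} and {F,G}.
Split {C,H} by δ(·,0) → {C} and {H}.
The partition is now stable with 5 blocks: {E} | {C} | {B,D,I} | {F,G} | {H}.
State D belongs to the block {B,D,I}, which has 3 states.

3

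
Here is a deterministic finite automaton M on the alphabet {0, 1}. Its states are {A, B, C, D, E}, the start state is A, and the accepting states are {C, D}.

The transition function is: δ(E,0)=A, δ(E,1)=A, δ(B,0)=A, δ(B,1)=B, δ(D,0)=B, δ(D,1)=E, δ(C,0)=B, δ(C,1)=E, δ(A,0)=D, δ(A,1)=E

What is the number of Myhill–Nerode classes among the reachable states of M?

States {C} cannot be reached from the start state, so discard them.
P0 = {D} | {A,B,E}.
On input 0, block {A,B,E} splits into {B,E} and {A}.
Split {B,E} by δ(·,1) → {B} and {E}.
No further refinement is possible. Final partition (4 blocks): {D} | {B} | {A} | {E}.

4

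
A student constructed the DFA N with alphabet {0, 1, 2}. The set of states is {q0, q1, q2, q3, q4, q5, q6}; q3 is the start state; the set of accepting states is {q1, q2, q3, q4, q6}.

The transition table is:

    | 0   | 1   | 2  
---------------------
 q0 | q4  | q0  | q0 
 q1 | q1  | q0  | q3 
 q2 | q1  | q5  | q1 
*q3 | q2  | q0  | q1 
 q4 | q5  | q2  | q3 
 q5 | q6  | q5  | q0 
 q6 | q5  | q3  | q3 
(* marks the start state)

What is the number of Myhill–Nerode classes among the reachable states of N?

Start with accepting vs non-accepting: {q1,q2,q3,q4,q6} | {q0,q5}.
Refine {q1,q2,q3,q4,q6} on symbol 0: members go to different blocks, giving {q1,q2,q3} and {q4,q6}.
No further refinement is possible. Final partition (3 blocks): {q1,q2,q3} | {q0,q5} | {q4,q6}.

3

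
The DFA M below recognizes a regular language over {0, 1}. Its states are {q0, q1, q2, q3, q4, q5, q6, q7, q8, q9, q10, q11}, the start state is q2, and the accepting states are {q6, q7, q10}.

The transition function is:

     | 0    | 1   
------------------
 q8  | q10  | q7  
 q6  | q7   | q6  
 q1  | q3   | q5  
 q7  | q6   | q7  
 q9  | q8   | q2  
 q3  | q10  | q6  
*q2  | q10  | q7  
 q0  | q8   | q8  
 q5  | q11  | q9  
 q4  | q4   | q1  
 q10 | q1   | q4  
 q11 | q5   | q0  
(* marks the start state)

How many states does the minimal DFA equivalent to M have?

7

P0 = {q6,q7,q10} | {q0,q1,q2,q3,q4,q5,q8,q9,q11}.
On input 0, block {q6,q7,q10} splits into {q6,q7} and {q10}.
Refine {q0,q1,q2,q3,q4,q5,q8,q9,q11} on symbol 0: members go to different blocks, giving {q0,q1,q4,q5,q9,q11} and {q2,q3,q8}.
Split {q0,q1,q4,q5,q9,q11} by δ(·,0) → {q0,q1,q9} and {q4,q5,q11}.
Split {q0,q1,q9} by δ(·,1) → {q0,q9} and {q1}.
Split {q4,q5,q11} by δ(·,1) → {q5,q11} and {q4}.
The partition is now stable with 7 blocks: {q6,q7} | {q0,q9} | {q10} | {q2,q3,q8} | {q5,q11} | {q1} | {q4}.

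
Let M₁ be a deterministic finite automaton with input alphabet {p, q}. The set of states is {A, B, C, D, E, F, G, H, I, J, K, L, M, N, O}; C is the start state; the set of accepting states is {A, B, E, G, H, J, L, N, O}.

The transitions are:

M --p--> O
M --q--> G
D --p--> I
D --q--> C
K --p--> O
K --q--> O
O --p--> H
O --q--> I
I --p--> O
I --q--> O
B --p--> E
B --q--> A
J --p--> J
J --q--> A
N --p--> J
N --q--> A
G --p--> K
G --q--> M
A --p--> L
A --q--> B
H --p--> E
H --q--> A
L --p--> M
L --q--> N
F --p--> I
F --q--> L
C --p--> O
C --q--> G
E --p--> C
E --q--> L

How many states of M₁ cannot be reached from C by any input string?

No path from C leads to D, F; the other 13 states are all reachable.

2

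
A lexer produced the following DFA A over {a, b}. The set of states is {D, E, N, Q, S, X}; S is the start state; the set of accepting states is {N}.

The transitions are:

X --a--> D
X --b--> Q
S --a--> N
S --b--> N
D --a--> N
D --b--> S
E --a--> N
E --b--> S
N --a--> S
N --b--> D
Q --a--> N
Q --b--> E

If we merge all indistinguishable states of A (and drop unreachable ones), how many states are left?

3

First remove the unreachable states {E,Q,X}; 3 states remain.
Start with accepting vs non-accepting: {N} | {D,S}.
Refine {D,S} on symbol b: members go to different blocks, giving {D} and {S}.
Stable partition: {N} | {D} | {S} — 3 equivalence classes.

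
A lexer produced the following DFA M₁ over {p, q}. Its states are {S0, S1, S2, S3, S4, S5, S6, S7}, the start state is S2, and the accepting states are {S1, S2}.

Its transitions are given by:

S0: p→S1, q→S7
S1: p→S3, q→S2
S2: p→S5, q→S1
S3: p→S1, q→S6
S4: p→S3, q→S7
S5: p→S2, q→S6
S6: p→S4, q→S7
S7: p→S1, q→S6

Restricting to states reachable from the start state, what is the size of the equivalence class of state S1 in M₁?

2

First remove the unreachable states {S0}; 7 states remain.
Start with accepting vs non-accepting: {S1,S2} | {S3,S4,S5,S6,S7}.
Split {S3,S4,S5,S6,S7} by δ(·,p) → {S3,S5,S7} and {S4,S6}.
Refine {S4,S6} on symbol p: members go to different blocks, giving {S4} and {S6}.
No further refinement is possible. Final partition (4 blocks): {S1,S2} | {S3,S5,S7} | {S4} | {S6}.
State S1 belongs to the block {S1,S2}, which has 2 states.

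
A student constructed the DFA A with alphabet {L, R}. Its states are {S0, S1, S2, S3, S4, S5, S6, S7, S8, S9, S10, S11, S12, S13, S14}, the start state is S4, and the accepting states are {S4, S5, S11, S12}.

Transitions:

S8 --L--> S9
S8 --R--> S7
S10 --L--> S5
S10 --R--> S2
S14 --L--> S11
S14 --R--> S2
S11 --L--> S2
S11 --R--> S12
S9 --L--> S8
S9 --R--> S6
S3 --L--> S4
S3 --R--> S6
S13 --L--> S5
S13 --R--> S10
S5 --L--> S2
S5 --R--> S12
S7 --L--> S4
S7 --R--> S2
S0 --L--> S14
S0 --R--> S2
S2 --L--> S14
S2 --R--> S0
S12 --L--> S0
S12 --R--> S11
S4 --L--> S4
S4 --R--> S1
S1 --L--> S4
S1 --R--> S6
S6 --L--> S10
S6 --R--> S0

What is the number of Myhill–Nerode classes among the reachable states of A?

5

First remove the unreachable states {S3,S7,S8,S9,S13}; 10 states remain.
P0 = {S4,S5,S11,S12} | {S0,S1,S2,S6,S10,S14}.
Split {S4,S5,S11,S12} by δ(·,L) → {S5,S11,S12} and {S4}.
Split {S0,S1,S2,S6,S10,S14} by δ(·,L) → {S0,S2,S6} and {S10,S14} and {S1}.
The partition is now stable with 5 blocks: {S5,S11,S12} | {S0,S2,S6} | {S4} | {S10,S14} | {S1}.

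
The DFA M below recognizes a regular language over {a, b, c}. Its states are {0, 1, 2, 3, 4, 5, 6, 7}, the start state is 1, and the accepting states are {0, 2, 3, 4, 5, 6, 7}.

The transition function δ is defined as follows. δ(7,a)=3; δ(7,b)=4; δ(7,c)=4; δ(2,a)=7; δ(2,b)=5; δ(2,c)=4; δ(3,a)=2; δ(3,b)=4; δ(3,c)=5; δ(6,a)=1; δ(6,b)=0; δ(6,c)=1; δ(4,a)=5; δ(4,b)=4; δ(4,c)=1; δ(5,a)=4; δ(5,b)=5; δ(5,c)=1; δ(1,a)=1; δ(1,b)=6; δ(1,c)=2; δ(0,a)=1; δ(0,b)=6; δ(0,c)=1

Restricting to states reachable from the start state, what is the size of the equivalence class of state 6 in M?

2

Initial partition by acceptance: {0,2,3,4,5,6,7} | {1}.
On input a, block {0,2,3,4,5,6,7} splits into {2,3,4,5,7} and {0,6}.
Split {2,3,4,5,7} by δ(·,c) → {2,3,7} and {4,5}.
No further refinement is possible. Final partition (4 blocks): {2,3,7} | {1} | {0,6} | {4,5}.
State 6 belongs to the block {0,6}, which has 2 states.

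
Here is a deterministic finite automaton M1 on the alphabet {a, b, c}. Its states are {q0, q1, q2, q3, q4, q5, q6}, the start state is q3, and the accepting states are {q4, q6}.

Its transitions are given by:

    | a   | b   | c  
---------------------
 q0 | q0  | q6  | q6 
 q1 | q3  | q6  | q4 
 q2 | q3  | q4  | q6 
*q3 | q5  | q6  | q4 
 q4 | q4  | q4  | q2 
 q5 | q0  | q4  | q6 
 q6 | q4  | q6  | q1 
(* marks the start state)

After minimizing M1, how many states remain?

2

P0 = {q4,q6} | {q0,q1,q2,q3,q5}.
Stable partition: {q4,q6} | {q0,q1,q2,q3,q5} — 2 equivalence classes.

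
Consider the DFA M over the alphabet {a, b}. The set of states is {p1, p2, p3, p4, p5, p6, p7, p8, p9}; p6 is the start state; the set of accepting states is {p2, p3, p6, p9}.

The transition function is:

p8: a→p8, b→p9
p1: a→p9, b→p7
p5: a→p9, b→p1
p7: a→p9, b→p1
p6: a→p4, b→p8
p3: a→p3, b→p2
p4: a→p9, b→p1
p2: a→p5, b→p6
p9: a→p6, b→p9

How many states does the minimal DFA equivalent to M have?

4

First remove the unreachable states {p2,p3,p5}; 6 states remain.
Start with accepting vs non-accepting: {p6,p9} | {p1,p4,p7,p8}.
Refine {p6,p9} on symbol a: members go to different blocks, giving {p6} and {p9}.
On input a, block {p1,p4,p7,p8} splits into {p1,p4,p7} and {p8}.
Stable partition: {p6} | {p1,p4,p7} | {p9} | {p8} — 4 equivalence classes.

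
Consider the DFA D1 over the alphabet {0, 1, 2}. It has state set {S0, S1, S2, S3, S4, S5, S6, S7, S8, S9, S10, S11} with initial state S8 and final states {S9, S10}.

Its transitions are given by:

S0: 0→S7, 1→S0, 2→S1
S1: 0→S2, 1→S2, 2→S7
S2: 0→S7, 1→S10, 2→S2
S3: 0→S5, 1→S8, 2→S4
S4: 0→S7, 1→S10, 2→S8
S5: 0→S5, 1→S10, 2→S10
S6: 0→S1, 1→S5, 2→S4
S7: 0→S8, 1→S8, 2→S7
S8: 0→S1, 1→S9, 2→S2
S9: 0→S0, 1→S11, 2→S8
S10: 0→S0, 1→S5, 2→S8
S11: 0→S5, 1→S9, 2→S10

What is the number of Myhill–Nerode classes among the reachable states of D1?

5

First remove the unreachable states {S3,S4,S6}; 9 states remain.
Initial partition by acceptance: {S9,S10} | {S0,S1,S2,S5,S7,S8,S11}.
On input 1, block {S0,S1,S2,S5,S7,S8,S11} splits into {S2,S5,S8,S11} and {S0,S1,S7}.
Split {S2,S5,S8,S11} by δ(·,0) → {S2,S8} and {S5,S11}.
Refine {S0,S1,S7} on symbol 0: members go to different blocks, giving {S1,S7} and {S0}.
The partition is now stable with 5 blocks: {S9,S10} | {S2,S8} | {S1,S7} | {S5,S11} | {S0}.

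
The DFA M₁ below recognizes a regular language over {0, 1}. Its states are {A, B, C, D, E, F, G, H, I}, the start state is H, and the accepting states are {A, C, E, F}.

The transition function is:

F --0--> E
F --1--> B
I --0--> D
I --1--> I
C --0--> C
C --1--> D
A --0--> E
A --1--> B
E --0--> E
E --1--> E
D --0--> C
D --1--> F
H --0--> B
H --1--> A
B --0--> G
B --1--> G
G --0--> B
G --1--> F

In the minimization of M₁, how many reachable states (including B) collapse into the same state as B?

1

States {C,D,I} cannot be reached from the start state, so discard them.
Start with accepting vs non-accepting: {A,E,F} | {B,G,H}.
On input 1, block {A,E,F} splits into {A,F} and {E}.
On input 1, block {B,G,H} splits into {G,H} and {B}.
No further refinement is possible. Final partition (4 blocks): {A,F} | {G,H} | {E} | {B}.
State B belongs to the block {B}, which has 1 states.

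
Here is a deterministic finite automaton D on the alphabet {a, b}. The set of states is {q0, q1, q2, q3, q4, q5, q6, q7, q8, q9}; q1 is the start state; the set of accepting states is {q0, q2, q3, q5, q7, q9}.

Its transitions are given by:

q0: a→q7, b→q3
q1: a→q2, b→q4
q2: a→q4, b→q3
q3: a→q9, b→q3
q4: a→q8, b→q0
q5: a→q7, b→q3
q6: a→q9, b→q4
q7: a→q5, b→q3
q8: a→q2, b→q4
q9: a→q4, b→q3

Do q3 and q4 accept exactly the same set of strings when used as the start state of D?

No

Reachable states from the start: {q0,q1,q2,q3,q4,q5,q7,q8,q9}. Unreachable: {q6} — drop them.
Start with accepting vs non-accepting: {q0,q2,q3,q5,q7,q9} | {q1,q4,q8}.
Refine {q0,q2,q3,q5,q7,q9} on symbol a: members go to different blocks, giving {q0,q3,q5,q7} and {q2,q9}.
Refine {q0,q3,q5,q7} on symbol a: members go to different blocks, giving {q0,q5,q7} and {q3}.
Split {q1,q4,q8} by δ(·,a) → {q1,q8} and {q4}.
No further refinement is possible. Final partition (5 blocks): {q0,q5,q7} | {q1,q8} | {q2,q9} | {q3} | {q4}.
q3 and q4 end up in different blocks, so they are distinguishable. For instance, the string 'ε' is accepted from only q3.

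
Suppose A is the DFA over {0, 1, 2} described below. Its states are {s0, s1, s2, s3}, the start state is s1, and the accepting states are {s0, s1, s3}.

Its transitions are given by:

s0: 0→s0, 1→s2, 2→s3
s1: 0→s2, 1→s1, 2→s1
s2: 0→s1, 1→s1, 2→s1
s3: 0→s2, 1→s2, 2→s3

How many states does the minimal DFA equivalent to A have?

2

States {s0,s3} cannot be reached from the start state, so discard them.
Start with accepting vs non-accepting: {s1} | {s2}.
Stable partition: {s1} | {s2} — 2 equivalence classes.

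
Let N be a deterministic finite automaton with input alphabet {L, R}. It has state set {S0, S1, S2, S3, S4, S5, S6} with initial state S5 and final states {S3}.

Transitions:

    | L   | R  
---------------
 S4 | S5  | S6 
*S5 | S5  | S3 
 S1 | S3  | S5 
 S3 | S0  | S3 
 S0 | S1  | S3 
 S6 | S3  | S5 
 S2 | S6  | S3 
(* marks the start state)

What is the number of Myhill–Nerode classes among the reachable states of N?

Reachable states from the start: {S0,S1,S3,S5}. Unreachable: {S2,S4,S6} — drop them.
Start with accepting vs non-accepting: {S3} | {S0,S1,S5}.
On input L, block {S0,S1,S5} splits into {S0,S5} and {S1}.
Split {S0,S5} by δ(·,L) → {S0} and {S5}.
Stable partition: {S3} | {S0} | {S1} | {S5} — 4 equivalence classes.

4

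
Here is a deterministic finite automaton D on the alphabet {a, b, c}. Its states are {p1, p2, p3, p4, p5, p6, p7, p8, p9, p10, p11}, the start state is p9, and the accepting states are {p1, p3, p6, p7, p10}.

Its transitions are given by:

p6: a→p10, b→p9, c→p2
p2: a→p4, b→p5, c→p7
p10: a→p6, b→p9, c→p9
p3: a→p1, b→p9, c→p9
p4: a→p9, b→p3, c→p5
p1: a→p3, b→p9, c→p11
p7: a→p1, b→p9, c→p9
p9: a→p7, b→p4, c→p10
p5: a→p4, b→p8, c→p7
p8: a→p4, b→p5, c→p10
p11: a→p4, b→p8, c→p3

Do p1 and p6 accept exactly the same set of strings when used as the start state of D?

Yes

Initial partition by acceptance: {p1,p3,p6,p7,p10} | {p2,p4,p5,p8,p9,p11}.
On input a, block {p2,p4,p5,p8,p9,p11} splits into {p2,p4,p5,p8,p11} and {p9}.
Refine {p1,p3,p6,p7,p10} on symbol c: members go to different blocks, giving {p3,p7,p10} and {p1,p6}.
Split {p2,p4,p5,p8,p11} by δ(·,a) → {p2,p5,p8,p11} and {p4}.
The partition is now stable with 5 blocks: {p3,p7,p10} | {p2,p5,p8,p11} | {p9} | {p1,p6} | {p4}.
p1 and p6 lie in the same block of the stable partition, so they are equivalent — no string distinguishes them.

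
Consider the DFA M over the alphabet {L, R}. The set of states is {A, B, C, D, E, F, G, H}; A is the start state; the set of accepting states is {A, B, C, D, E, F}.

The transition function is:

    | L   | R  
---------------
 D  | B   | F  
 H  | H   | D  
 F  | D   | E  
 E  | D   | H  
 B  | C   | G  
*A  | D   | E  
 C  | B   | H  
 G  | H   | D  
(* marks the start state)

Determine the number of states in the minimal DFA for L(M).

P0 = {A,B,C,D,E,F} | {G,H}.
Split {A,B,C,D,E,F} by δ(·,R) → {A,D,F} and {B,C,E}.
Refine {A,D,F} on symbol L: members go to different blocks, giving {A,F} and {D}.
On input L, block {B,C,E} splits into {B,C} and {E}.
The partition is now stable with 5 blocks: {A,F} | {G,H} | {B,C} | {D} | {E}.

5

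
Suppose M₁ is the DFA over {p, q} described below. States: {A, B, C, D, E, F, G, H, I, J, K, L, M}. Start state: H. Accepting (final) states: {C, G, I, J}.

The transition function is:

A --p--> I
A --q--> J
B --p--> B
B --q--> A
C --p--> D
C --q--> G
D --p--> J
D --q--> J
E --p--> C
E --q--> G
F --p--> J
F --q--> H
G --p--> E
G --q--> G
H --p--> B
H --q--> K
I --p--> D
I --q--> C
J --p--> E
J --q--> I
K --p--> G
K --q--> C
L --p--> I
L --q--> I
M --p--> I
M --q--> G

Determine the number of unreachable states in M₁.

No path from H leads to F, L, M; the other 10 states are all reachable.

3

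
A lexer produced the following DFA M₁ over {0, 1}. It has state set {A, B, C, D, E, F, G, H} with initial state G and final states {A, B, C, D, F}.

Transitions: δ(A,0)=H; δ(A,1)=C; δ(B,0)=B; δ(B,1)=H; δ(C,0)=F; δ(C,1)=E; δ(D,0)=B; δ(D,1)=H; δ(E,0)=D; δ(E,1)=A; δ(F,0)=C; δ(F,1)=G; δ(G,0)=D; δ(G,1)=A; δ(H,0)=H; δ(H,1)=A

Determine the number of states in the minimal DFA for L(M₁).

5

Every state is reachable, so we keep all 8.
Start with accepting vs non-accepting: {A,B,C,D,F} | {E,G,H}.
Refine {A,B,C,D,F} on symbol 0: members go to different blocks, giving {B,C,D,F} and {A}.
On input 0, block {E,G,H} splits into {E,G} and {H}.
On input 1, block {B,C,D,F} splits into {B,D} and {C,F}.
No further refinement is possible. Final partition (5 blocks): {B,D} | {E,G} | {A} | {H} | {C,F}.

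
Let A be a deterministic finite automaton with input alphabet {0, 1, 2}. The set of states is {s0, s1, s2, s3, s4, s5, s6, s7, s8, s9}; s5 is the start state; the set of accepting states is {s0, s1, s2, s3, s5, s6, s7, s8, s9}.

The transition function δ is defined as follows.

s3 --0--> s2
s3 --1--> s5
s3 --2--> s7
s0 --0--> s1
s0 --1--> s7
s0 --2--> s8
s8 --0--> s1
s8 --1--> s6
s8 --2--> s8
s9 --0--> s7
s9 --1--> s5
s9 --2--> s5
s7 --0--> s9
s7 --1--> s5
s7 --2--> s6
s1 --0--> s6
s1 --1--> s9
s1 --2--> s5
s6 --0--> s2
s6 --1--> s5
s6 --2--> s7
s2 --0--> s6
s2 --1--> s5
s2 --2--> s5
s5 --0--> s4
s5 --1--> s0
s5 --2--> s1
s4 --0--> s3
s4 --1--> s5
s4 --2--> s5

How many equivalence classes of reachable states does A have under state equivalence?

6

Every state is reachable, so we keep all 10.
Start with accepting vs non-accepting: {s0,s1,s2,s3,s5,s6,s7,s8,s9} | {s4}.
On input 0, block {s0,s1,s2,s3,s5,s6,s7,s8,s9} splits into {s0,s1,s2,s3,s6,s7,s8,s9} and {s5}.
Refine {s0,s1,s2,s3,s6,s7,s8,s9} on symbol 1: members go to different blocks, giving {s2,s3,s6,s7,s9} and {s0,s1,s8}.
Refine {s2,s3,s6,s7,s9} on symbol 2: members go to different blocks, giving {s3,s6,s7} and {s2,s9}.
Split {s0,s1,s8} by δ(·,0) → {s0,s8} and {s1}.
Stable partition: {s3,s6,s7} | {s4} | {s5} | {s0,s8} | {s2,s9} | {s1} — 6 equivalence classes.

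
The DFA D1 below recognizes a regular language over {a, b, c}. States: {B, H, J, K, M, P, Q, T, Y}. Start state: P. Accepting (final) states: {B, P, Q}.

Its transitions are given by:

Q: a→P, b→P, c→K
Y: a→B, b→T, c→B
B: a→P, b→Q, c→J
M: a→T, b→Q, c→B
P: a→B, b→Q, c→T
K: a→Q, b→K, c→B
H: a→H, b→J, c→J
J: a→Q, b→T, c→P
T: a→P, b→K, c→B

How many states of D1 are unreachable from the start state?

Starting at P and following transitions, the reachable set is {B, J, K, P, Q, T}. That leaves H, M, Y unreachable — 3 in total.

3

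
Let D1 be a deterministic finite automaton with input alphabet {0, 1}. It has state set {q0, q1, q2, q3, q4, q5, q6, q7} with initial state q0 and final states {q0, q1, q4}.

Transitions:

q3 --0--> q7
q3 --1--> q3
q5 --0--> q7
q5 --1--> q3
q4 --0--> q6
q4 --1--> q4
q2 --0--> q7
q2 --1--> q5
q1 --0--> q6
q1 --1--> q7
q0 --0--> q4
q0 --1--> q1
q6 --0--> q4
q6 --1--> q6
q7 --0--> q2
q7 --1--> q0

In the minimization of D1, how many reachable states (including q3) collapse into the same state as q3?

3

Initial partition by acceptance: {q0,q1,q4} | {q2,q3,q5,q6,q7}.
On input 0, block {q0,q1,q4} splits into {q1,q4} and {q0}.
Refine {q1,q4} on symbol 1: members go to different blocks, giving {q1} and {q4}.
Refine {q2,q3,q5,q6,q7} on symbol 0: members go to different blocks, giving {q2,q3,q5,q7} and {q6}.
Split {q2,q3,q5,q7} by δ(·,1) → {q2,q3,q5} and {q7}.
The partition is now stable with 6 blocks: {q1} | {q2,q3,q5} | {q0} | {q4} | {q6} | {q7}.
The equivalence class containing q3 is {q2,q3,q5}, of size 3.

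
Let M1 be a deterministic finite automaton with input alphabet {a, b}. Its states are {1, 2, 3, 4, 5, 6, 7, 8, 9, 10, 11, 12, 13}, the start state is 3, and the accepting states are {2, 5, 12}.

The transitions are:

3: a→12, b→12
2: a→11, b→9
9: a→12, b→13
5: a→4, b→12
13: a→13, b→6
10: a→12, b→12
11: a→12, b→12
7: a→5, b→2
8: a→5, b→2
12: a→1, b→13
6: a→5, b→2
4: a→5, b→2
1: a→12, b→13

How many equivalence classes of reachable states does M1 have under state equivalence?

7

First remove the unreachable states {7,8,10}; 10 states remain.
P0 = {2,5,12} | {1,3,4,6,9,11,13}.
Split {2,5,12} by δ(·,b) → {2,12} and {5}.
On input a, block {1,3,4,6,9,11,13} splits into {1,3,9,11} and {4,6} and {13}.
Refine {2,12} on symbol b: members go to different blocks, giving {2} and {12}.
On input b, block {1,3,9,11} splits into {1,9} and {3,11}.
No further refinement is possible. Final partition (7 blocks): {2} | {1,9} | {5} | {4,6} | {13} | {12} | {3,11}.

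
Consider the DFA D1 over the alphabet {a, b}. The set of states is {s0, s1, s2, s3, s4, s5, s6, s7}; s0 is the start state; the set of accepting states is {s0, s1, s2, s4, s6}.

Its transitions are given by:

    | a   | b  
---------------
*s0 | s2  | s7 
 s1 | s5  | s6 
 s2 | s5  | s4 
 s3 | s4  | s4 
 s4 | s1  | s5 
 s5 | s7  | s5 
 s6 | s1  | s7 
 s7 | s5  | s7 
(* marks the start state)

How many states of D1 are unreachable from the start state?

BFS from s0 reaches {s0, s1, s2, s4, s5, s6, s7}; the 1 state(s) s3 are never visited.

1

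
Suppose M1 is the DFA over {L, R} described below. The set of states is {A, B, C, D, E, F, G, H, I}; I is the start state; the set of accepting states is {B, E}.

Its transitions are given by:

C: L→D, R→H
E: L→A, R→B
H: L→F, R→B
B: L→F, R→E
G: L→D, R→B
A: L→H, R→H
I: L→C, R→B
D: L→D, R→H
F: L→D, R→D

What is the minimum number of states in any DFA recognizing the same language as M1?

7

States {G} cannot be reached from the start state, so discard them.
P0 = {B,E} | {A,C,D,F,H,I}.
Split {A,C,D,F,H,I} by δ(·,R) → {A,C,D,F} and {H,I}.
Refine {A,C,D,F} on symbol L: members go to different blocks, giving {C,D,F} and {A}.
Refine {B,E} on symbol L: members go to different blocks, giving {B} and {E}.
Refine {C,D,F} on symbol R: members go to different blocks, giving {C,D} and {F}.
Refine {H,I} on symbol L: members go to different blocks, giving {H} and {I}.
Stable partition: {B} | {C,D} | {H} | {A} | {E} | {F} | {I} — 7 equivalence classes.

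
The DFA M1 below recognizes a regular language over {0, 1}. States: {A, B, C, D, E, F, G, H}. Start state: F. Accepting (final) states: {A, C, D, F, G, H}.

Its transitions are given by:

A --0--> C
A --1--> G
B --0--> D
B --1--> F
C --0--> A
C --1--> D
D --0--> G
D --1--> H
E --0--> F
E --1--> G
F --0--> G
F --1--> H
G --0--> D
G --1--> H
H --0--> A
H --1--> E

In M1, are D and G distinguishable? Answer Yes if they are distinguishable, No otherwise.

States {B} cannot be reached from the start state, so discard them.
Start with accepting vs non-accepting: {A,C,D,F,G,H} | {E}.
Split {A,C,D,F,G,H} by δ(·,1) → {A,C,D,F,G} and {H}.
Split {A,C,D,F,G} by δ(·,1) → {D,F,G} and {A,C}.
No further refinement is possible. Final partition (4 blocks): {D,F,G} | {E} | {H} | {A,C}.
D and G lie in the same block of the stable partition, so they are equivalent — no string distinguishes them.

No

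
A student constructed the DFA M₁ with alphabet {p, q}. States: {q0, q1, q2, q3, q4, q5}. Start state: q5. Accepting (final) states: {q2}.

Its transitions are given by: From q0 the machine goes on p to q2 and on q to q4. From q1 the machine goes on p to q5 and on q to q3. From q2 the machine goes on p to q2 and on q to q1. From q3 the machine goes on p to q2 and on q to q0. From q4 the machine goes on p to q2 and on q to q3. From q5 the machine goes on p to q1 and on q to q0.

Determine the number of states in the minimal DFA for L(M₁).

3

Start with accepting vs non-accepting: {q2} | {q0,q1,q3,q4,q5}.
Refine {q0,q1,q3,q4,q5} on symbol p: members go to different blocks, giving {q0,q3,q4} and {q1,q5}.
Stable partition: {q2} | {q0,q3,q4} | {q1,q5} — 3 equivalence classes.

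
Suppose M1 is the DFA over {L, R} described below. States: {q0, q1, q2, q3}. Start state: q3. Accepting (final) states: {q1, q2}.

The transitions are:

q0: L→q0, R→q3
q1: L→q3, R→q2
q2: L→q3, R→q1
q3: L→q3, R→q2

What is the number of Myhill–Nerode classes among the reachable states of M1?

States {q0} cannot be reached from the start state, so discard them.
Initial partition by acceptance: {q1,q2} | {q3}.
Stable partition: {q1,q2} | {q3} — 2 equivalence classes.

2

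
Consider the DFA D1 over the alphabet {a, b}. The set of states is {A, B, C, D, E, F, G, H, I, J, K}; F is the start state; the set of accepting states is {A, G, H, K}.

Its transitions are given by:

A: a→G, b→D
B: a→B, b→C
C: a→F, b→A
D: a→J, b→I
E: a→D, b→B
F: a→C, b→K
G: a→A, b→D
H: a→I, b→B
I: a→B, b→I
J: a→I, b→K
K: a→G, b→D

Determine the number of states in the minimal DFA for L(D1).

6

Reachable states from the start: {A,B,C,D,F,G,I,J,K}. Unreachable: {E,H} — drop them.
Start with accepting vs non-accepting: {A,G,K} | {B,C,D,F,I,J}.
Split {B,C,D,F,I,J} by δ(·,b) → {B,D,I} and {C,F,J}.
On input a, block {B,D,I} splits into {B,I} and {D}.
Refine {B,I} on symbol b: members go to different blocks, giving {B} and {I}.
Split {C,F,J} by δ(·,a) → {C,F} and {J}.
The partition is now stable with 6 blocks: {A,G,K} | {B} | {C,F} | {D} | {I} | {J}.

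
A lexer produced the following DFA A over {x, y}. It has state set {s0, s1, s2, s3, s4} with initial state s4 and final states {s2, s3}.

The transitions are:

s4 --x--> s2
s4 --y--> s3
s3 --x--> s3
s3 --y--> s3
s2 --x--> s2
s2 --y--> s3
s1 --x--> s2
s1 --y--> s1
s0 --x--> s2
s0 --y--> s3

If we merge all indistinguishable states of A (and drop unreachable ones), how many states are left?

Reachable states from the start: {s2,s3,s4}. Unreachable: {s0,s1} — drop them.
P0 = {s2,s3} | {s4}.
Stable partition: {s2,s3} | {s4} — 2 equivalence classes.

2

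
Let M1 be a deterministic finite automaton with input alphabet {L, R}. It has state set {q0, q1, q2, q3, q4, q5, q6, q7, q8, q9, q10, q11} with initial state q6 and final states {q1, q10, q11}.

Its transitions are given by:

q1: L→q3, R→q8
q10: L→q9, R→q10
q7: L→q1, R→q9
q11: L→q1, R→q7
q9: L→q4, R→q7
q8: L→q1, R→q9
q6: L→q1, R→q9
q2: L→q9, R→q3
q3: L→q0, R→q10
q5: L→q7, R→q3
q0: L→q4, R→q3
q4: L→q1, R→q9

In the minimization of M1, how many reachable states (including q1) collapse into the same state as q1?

First remove the unreachable states {q2,q5,q11}; 9 states remain.
Initial partition by acceptance: {q1,q10} | {q0,q3,q4,q6,q7,q8,q9}.
On input R, block {q1,q10} splits into {q1} and {q10}.
On input L, block {q0,q3,q4,q6,q7,q8,q9} splits into {q4,q6,q7,q8} and {q0,q3,q9}.
Split {q0,q3,q9} by δ(·,L) → {q0,q9} and {q3}.
Split {q0,q9} by δ(·,R) → {q0} and {q9}.
Stable partition: {q1} | {q4,q6,q7,q8} | {q10} | {q0} | {q3} | {q9} — 6 equivalence classes.
State q1 belongs to the block {q1}, which has 1 states.

1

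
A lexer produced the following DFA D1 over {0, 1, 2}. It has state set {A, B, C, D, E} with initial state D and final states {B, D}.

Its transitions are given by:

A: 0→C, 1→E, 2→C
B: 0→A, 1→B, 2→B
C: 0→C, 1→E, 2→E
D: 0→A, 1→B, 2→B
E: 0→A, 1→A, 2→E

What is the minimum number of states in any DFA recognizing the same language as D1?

Start with accepting vs non-accepting: {B,D} | {A,C,E}.
The partition is now stable with 2 blocks: {B,D} | {A,C,E}.

2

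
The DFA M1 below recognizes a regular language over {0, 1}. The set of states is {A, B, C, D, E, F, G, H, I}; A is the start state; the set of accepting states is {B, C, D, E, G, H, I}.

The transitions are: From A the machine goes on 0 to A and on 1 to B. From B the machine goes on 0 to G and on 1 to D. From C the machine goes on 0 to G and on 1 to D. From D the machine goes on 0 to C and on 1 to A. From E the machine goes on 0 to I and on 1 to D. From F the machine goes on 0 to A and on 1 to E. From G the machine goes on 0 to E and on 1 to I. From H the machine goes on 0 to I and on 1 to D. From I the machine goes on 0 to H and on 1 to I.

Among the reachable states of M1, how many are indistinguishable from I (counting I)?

Reachable states from the start: {A,B,C,D,E,G,H,I}. Unreachable: {F} — drop them.
P0 = {B,C,D,E,G,H,I} | {A}.
On input 1, block {B,C,D,E,G,H,I} splits into {B,C,E,G,H,I} and {D}.
Refine {B,C,E,G,H,I} on symbol 1: members go to different blocks, giving {B,C,E,H} and {G,I}.
No further refinement is possible. Final partition (4 blocks): {B,C,E,H} | {A} | {D} | {G,I}.
State I belongs to the block {G,I}, which has 2 states.

2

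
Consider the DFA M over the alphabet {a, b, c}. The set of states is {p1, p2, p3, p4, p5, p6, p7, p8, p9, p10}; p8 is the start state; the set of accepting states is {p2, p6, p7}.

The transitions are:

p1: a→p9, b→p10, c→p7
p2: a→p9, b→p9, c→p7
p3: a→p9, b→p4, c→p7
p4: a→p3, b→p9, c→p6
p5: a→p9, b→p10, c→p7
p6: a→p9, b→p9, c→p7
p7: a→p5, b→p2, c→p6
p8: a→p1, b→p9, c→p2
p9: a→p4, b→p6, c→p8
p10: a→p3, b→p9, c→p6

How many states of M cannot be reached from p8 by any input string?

A breadth-first search from the start state visits every state.

0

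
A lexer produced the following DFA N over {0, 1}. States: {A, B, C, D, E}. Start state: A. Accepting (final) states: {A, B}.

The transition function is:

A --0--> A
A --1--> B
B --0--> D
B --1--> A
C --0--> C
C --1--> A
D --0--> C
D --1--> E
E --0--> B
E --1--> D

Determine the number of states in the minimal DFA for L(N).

P0 = {A,B} | {C,D,E}.
On input 0, block {A,B} splits into {A} and {B}.
Split {C,D,E} by δ(·,0) → {C,D} and {E}.
Refine {C,D} on symbol 1: members go to different blocks, giving {C} and {D}.
Stable partition: {A} | {C} | {B} | {E} | {D} — 5 equivalence classes.

5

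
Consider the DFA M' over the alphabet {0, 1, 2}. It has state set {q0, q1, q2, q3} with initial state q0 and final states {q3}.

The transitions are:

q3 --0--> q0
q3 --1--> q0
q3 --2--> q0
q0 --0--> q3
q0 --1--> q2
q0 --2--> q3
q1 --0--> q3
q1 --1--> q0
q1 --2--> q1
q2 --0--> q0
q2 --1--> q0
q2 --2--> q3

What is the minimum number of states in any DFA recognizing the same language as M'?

Reachable states from the start: {q0,q2,q3}. Unreachable: {q1} — drop them.
Start with accepting vs non-accepting: {q3} | {q0,q2}.
On input 0, block {q0,q2} splits into {q0} and {q2}.
No further refinement is possible. Final partition (3 blocks): {q3} | {q0} | {q2}.

3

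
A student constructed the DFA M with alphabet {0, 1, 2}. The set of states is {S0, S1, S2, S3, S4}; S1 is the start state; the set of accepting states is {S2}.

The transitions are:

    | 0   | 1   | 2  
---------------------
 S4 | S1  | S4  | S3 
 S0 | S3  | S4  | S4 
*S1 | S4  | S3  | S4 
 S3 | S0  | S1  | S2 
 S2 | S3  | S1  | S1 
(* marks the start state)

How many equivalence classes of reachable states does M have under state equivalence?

Every state is reachable, so we keep all 5.
Start with accepting vs non-accepting: {S2} | {S0,S1,S3,S4}.
On input 2, block {S0,S1,S3,S4} splits into {S0,S1,S4} and {S3}.
Split {S0,S1,S4} by δ(·,0) → {S1,S4} and {S0}.
Refine {S1,S4} on symbol 1: members go to different blocks, giving {S1} and {S4}.
The partition is now stable with 5 blocks: {S2} | {S1} | {S3} | {S0} | {S4}.

5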